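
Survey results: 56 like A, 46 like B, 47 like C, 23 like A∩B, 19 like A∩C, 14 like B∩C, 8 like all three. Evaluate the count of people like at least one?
101

Working:
|A∪B∪C| = 56+46+47-23-19-14+8 = 101.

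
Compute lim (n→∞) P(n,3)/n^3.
P(n,3) = n(n-1)(n-2) ≈ n^3 for large n. Limit = 1.

Answer: 1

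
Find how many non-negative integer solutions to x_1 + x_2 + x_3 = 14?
120

C(14+3-1, 3-1) = 120.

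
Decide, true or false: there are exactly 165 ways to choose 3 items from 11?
C(11,3) = 165.

Answer: True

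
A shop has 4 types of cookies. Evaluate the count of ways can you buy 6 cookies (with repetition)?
84

Working:
Stars and bars: C(6+4-1, 6) = C(9, 6) = 84.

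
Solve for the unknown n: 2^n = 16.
4

Solution: 2^4 = 16, so n = 4.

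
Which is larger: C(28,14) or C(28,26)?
C(28,14)=40,116,600, C(28,26)=378.
Final answer: C(28,14)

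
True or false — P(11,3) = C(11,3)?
P(11,3) = 990 but C(11,3) = 165; they differ by a factor of 3! = 6, so the statement does not hold.

Answer: False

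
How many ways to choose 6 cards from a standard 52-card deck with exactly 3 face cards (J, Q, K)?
12 face cards and 40 non-face cards: C(12,3) × C(40,3) = 220 × 9,880 = 2,173,600.

Answer: 2,173,600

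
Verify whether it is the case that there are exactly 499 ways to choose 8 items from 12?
C(12,8) = 495 ≠ 499.
Final answer: False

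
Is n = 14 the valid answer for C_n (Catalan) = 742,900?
No

Reasoning: C_14 = C(28,14)/(14+1) = 40,116,600/15 = 2,674,440, which does not equal 742,900.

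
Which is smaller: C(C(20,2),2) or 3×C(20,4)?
3×C(20,4)

Working:
C(C(20,2),2)=17,955, 3×C(20,4)=14,535.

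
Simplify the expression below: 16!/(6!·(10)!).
This is C(16,6) = 8,008.
Final answer: 8,008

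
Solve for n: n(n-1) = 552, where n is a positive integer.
n² − n − 552 = 0, so n = (1 ± √(1 + 4·552))/2 = (1 ± √2,209)/2 = (1 ± 47)/2, i.e. n = 24 or n = -23. Taking the positive root, n = 24 (check: 24×23 = 552).
Final answer: 24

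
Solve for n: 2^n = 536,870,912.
536,870,912 = 1,024 × 1,024 × 512 = 2^10 × 2^10 × 2^9 = 2^29, so n = 29.
Final answer: 29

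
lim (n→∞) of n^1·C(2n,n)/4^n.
C(2n,n) ~ 4^n/√(πn), so n^1·C(2n,n)/4^n ~ n^(1 − 1/2)/√π → ∞.
Final answer: ∞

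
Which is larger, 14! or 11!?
14!

Reasoning: 14!=87,178,291,200, 11!=39,916,800. 14! > 11!.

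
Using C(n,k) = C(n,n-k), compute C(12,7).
792

Working:
C(12,7) = C(12,5) = 792.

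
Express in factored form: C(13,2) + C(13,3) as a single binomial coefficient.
By Pascal's identity: C(13,2) + C(13,3) = C(14,3) = 364.
Final answer: C(14,3)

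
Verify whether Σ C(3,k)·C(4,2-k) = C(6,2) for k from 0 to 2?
False
Vandermonde's identity gives C(7,2) = 21; RHS C(6,2) = 15.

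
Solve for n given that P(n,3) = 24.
4

P(n,3) = n(n−1)(n−2) is increasing in n; n(n−1)(n−2) ≈ (n−1)^3 = 24 gives n ≈ 3.9. Check: P(3,3) = 6, P(4,3) = 24 ✓. So n = 4.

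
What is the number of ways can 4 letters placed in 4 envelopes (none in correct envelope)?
Using D(n) = (n-1)[D(n-1) + D(n-2)]:
D(4) = (4-1) × [D(3) + D(2)]
      = 3 × [2 + 1]
      = 3 × 3
      = 9
Final answer: 9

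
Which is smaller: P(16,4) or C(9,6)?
C(9,6)

Working:
P(16,4)=43,680, C(9,6)=84.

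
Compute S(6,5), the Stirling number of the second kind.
15

Reasoning: Using the Stirling recurrence: S(n,k) = k·S(n-1,k) + S(n-1,k-1)
S(6,5) = 5·S(5,5) + S(5,4)
         = 5·1 + 10
         = 5 + 10
         = 15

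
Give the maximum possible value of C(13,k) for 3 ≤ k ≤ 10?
C(13,k) is maximised at the centre of the row: C(13,6) = 1,716.
Final answer: 1,716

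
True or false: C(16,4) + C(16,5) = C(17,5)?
True

Explanation: Pascal's identity C(n,k) + C(n,k+1) = C(n+1,k+1): 1,820 + 4,368 = 6,188 = C(17,5).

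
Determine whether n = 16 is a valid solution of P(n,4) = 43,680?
Yes

Reasoning: P(16,4) = 16·15·14·13 = 43,680, which equals 43,680.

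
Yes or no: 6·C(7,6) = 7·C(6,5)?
Yes

Solution: Absorption identity k·C(n,k) = n·C(n-1,k-1). LHS = 6·7 = 42; RHS = 7·6 = 42.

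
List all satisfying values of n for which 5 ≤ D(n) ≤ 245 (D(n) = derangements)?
Using D(n) = (n−1)[D(n−1) + D(n−2)] with D(1)=0, D(2)=1: D(3)=2; D(4)=9; D(5)=44; D(6)=265. So valid n = 4, 5.
Final answer: 4, 5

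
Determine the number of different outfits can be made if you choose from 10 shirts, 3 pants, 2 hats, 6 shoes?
360

By the multiplication principle: 10 × 3 × 2 × 6 = 360.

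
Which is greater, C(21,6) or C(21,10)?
C(21,6)=54,264, C(21,10)=352,716.

Answer: C(21,10)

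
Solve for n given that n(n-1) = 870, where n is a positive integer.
30

Explanation: n² − n − 870 = 0, so n = (1 ± √(1 + 4·870))/2 = (1 ± √3,481)/2 = (1 ± 59)/2, i.e. n = 30 or n = -29. Taking the positive root, n = 30 (check: 30×29 = 870).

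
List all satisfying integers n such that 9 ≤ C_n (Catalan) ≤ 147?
4, 5, 6

Working:
C_3=5; C_4=14; C_5=42; C_6=132; C_7=429. So valid n = 4, 5, 6.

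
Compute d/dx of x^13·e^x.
(13x^12 + x^13)e^x

Working:
Product rule: d/dx[x^13]·e^x + x^13·d/dx[e^x] = 13x^{12}e^x + x^13e^x.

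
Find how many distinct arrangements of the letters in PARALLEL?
3,360

Reasoning: Word has 8 letters (P=1, A=2, R=1, L=3, E=1). Arrangements: 8!/Π(k!) = 3,360.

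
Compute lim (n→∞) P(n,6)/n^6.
1

Reasoning: P(n,6) = n(n-1)···(n-5) ≈ n^6 for large n. Limit = 1.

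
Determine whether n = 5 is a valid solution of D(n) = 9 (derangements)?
No

D(5) = (5-1)·[D(4) + D(3)] = 4·[9 + 2] = 44, which does not equal 9.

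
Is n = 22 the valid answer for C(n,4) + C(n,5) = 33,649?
C(22,4) + C(22,5) = 7,315 + 26,334 = 33,649, which equals 33,649.

Answer: Yes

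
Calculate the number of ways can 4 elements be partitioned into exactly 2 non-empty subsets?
7

Solution: This equals S(4,2), the Stirling number of the 2nd kind.
Using the Stirling recurrence: S(n,k) = k·S(n-1,k) + S(n-1,k-1)
S(4,2) = 2·S(3,2) + S(3,1)
         = 2·3 + 1
         = 6 + 1
         = 7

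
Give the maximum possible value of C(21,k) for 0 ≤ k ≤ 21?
352,716

Solution: Maximum at k = 10 or k = 11: C(21,10) = 352,716.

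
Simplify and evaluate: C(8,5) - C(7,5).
35

Working:
C(8,5) - C(7,5) = C(7,4) = 35.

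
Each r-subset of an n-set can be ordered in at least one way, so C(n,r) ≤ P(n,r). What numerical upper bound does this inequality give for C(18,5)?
P(18,5) = 18·17·16·15·14 = 1,028,160, so C(18,5) ≤ 1,028,160. (The bound is loose by a factor of 5! = 120: C(18,5) = 1,028,160/120 = 8,568.)
Final answer: 1,028,160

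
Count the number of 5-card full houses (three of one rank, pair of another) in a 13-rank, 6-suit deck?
46,800

Triple rank: 13. Triple suits: C(6,3)=20. Pair rank: 12. Pair suits: C(6,2)=15. Total: 46,800.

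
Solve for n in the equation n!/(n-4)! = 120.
n!/(n-4)! = n×(n-1)×(n-2)×(n-3), a product of 4 consecutive integers ≈ (n−1.5)^4. 120^(1/4) + 1.5 ≈ 4.8; check n = 5: 5×4×3×2 = 120 ✓. So n = 5.

Answer: 5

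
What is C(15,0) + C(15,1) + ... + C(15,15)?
32,768

Reasoning: Sum of binomial coefficients = 2^15 = 32,768.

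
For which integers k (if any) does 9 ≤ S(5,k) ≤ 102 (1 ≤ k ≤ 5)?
S(5,1)=1; S(5,2)=15; S(5,3)=25; S(5,4)=10; S(5,5)=1. So valid k = 2, 3, 4.
Final answer: 2, 3, 4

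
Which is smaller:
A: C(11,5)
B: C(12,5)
A
A=C(11,5)=462, B=C(12,5)=792.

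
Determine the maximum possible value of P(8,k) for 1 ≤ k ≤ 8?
40,320

Working:
P(8,k) increases in k, so maximum at k = 8: 8! = 40,320.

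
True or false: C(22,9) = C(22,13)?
C(22,9) = C(22,22-9) by the symmetry property; both equal 497,420.
Final answer: True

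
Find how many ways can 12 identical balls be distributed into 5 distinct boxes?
1,820

Working:
C(12+5-1, 5-1) = C(16, 4) = 1,820.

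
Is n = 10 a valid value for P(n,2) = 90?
Yes

P(10,2) = 10·9 = 90, which equals 90.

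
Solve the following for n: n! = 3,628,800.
n! is strictly increasing. 8! = 40,320, 9! = 362,880, 10! = 3,628,800 ✓. So n = 10.
Final answer: 10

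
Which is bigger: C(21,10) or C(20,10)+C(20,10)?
C(20,10)+C(20,10)

C(21,10)=352,716; C(20,10)+C(20,10)=184,756+184,756=369,512.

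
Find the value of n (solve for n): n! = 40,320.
n! is strictly increasing. 6! = 720, 7! = 5,040, 8! = 40,320 ✓. So n = 8.

Answer: 8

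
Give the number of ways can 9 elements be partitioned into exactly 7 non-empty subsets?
462

Explanation: This equals S(9,7), the Stirling number of the 2nd kind.
Using the Stirling recurrence: S(n,k) = k·S(n-1,k) + S(n-1,k-1)
S(9,7) = 7·S(8,7) + S(8,6)
         = 7·28 + 266
         = 196 + 266
         = 462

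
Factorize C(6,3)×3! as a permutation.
C(6,3)×3! = [6!/(3!(3)!)]×3! = 6!/(3)! = P(6,3) = 120.

Answer: P(6,3)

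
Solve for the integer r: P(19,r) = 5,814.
P(19,r) = 19·18·…·(19−r+1), a product of r factors. Multiplying down from 19: 19 = 19; 19·18 = 342; 19·18·17 = 5,814 ✓ (3 factors). So r = 3.

Answer: 3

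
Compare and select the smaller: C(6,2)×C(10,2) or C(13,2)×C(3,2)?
C(13,2)×C(3,2)

Working:
C(6,2)×C(10,2)=675, C(13,2)×C(3,2)=234.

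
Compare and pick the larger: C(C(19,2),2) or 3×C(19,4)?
C(C(19,2),2)=14,535, 3×C(19,4)=11,628.
Final answer: C(C(19,2),2)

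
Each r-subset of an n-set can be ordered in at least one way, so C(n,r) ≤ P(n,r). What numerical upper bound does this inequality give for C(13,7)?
8,648,640

Explanation: P(13,7) = 13·12·11·10·9·8·7 = 8,648,640, so C(13,7) ≤ 8,648,640. (The bound is loose by a factor of 7! = 5,040: C(13,7) = 8,648,640/5,040 = 1,716.)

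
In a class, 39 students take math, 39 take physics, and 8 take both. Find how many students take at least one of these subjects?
70

|A∪B| = |A|+|B|-|A∩B| = 39+39-8 = 70.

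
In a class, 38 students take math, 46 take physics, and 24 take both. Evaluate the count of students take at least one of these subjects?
|A∪B| = |A|+|B|-|A∩B| = 38+46-24 = 60.
Final answer: 60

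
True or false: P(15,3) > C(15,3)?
True

Solution: P(15,3) = 2,730 and C(15,3) = 455; P(n,r) = r! × C(n,r) so P > C whenever r ≥ 2.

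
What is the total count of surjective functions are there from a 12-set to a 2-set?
4,094

Solution: Onto functions = 2! × S(12,2)
First compute S(12,2) via recurrence:
Using the Stirling recurrence: S(n,k) = k·S(n-1,k) + S(n-1,k-1)
S(12,2) = 2·S(11,2) + S(11,1)
         = 2·1023 + 1
         = 2046 + 1
         = 2,047
Then: 2 × 2047 = 4,094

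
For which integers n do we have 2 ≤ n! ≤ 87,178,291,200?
2, 3, 4, 5, 6, 7, 8, 9, 10, 11, 12, 13, 14

Explanation: n! is strictly increasing; 2! = 2 and 14! = 87,178,291,200, so valid n = 2, 3, 4, 5, 6, 7, 8, 9, 10, 11, 12, 13, 14.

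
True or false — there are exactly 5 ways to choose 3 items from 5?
False

Explanation: C(5,3) = 10 ≠ 5.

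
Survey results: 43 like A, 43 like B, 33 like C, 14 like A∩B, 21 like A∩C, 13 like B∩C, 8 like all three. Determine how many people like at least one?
|A∪B∪C| = 43+43+33-14-21-13+8 = 79.

Answer: 79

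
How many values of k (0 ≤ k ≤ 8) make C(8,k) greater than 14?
5

Explanation: Row 8 is unimodal and symmetric about k=8/2. C(8,1)=8 ≤ 14; C(8,2)=28 > 14; by symmetry C(8,k) > 14 for k = 2..6. That's 6 - 2 + 1 = 5 values.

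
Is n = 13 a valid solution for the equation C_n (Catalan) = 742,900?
C_13 = C(26,13)/(13+1) = 10,400,600/14 = 742,900, which equals 742,900.

Answer: Yes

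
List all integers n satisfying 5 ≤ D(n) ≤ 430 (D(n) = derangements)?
4, 5, 6
Using D(n) = (n−1)[D(n−1) + D(n−2)] with D(1)=0, D(2)=1: D(3)=2; D(4)=9; D(5)=44; D(6)=265; D(7)=1,854. So valid n = 4, 5, 6.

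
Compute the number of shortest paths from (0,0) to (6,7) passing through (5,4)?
504

Reasoning: To (5,4): C(9,5)=126. From there: C(4,1)=4. Total: 504.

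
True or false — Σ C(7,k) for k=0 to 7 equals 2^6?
Binomial theorem: Σ C(7,k) = (1+1)^7 = 2^7 = 128; RHS 2^6 = 64.
Final answer: False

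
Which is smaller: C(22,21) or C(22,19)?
C(22,21)

C(22,21)=22, C(22,19)=1,540.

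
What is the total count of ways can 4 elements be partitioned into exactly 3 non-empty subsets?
6
This equals S(4,3), the Stirling number of the 2nd kind.
Using the Stirling recurrence: S(n,k) = k·S(n-1,k) + S(n-1,k-1)
S(4,3) = 3·S(3,3) + S(3,2)
         = 3·1 + 3
         = 3 + 3
         = 6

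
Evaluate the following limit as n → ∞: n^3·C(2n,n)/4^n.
∞

Working:
C(2n,n) ~ 4^n/√(πn), so n^3·C(2n,n)/4^n ~ n^(3 − 1/2)/√π → ∞.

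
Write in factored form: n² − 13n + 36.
(n − 4)(n − 9)
Seek roots whose sum is 13 and product is 36: (4, 9). So n² − 13n + 36 = (n − 4)(n − 9).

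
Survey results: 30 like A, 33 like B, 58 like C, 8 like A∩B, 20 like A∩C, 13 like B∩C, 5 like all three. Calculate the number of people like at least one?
85
|A∪B∪C| = 30+33+58-8-20-13+5 = 85.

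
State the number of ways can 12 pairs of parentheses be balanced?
208,012
Using the Catalan number formula: C_n = C(2n, n) / (n+1)
C_12 = C(24, 12) / (12+1)
     = 2704156 / 13
     = 208,012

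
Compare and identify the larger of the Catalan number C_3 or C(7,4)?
C_3 = C(6,3)/(3+1) = 20/4 = 5; C(7,4) = 35.
Final answer: C(7,4)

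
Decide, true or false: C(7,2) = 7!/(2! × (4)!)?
The correct denominator is 2!×5!, giving C(7,2) = 21; the stated RHS is 7!/(2!×4!) = 105 ≠ 21, so the statement does not hold.

Answer: False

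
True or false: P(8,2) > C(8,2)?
True

Solution: P(8,2) = 56 and C(8,2) = 28; P(n,r) = r! × C(n,r) so P > C whenever r ≥ 2.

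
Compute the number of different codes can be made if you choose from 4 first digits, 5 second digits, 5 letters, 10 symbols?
1,000

Working:
By the multiplication principle: 4 × 5 × 5 × 10 = 1,000.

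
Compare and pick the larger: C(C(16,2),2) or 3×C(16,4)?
C(C(16,2),2)=7,140, 3×C(16,4)=5,460.
Final answer: C(C(16,2),2)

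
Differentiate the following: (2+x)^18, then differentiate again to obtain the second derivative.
First derivative: 18(2+x)^{17}. Second derivative: 18·17·(2+x)^{16} = 306(2+x)^{16}.
Final answer: 306(2+x)^16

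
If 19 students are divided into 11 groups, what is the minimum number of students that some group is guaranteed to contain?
Pigeonhole: ⌈19/11⌉ = 2.
Final answer: 2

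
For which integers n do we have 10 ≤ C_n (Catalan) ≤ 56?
4, 5

Working:
C_3=5; C_4=14; C_5=42; C_6=132. So valid n = 4, 5.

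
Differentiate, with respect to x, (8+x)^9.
9(8+x)^8

Explanation: Using the power rule: d/dx (8+x)^9 = 9(8+x)^{8}.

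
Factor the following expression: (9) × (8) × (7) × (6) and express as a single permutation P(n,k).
P(9,4) = 9!/(5)!

Explanation: Product of 4 consecutive descending integers starting at 9: P(9,4) = 9!/5! = 3,024.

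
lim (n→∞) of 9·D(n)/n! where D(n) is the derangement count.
9/e

Solution: D(n)/n! → 1/e, so 9·D(n)/n! → 9/e.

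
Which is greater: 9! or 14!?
9!=362,880, 14!=87,178,291,200. 14! > 9!.
Final answer: 14!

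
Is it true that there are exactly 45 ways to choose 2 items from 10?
C(10,2) = 45.
Final answer: True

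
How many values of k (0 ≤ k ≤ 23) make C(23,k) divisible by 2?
Checking C(23,k) mod 2 for k = 0..23: divisible at k = 8, 9, 10, 11, 12, 13, 14, 15. That's 8 values.
Final answer: 8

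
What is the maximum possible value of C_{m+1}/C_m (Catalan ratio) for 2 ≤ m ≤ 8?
17/5
C_{m+1}/C_m = 2(2m+1)/(m+2), which increases with m. Maximum at m = 8: 2·17/10 = 17/5.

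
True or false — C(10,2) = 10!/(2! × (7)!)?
False

Solution: The correct denominator is 2!×8!, giving C(10,2) = 45; the stated RHS is 10!/(2!×7!) = 360 ≠ 45, so the statement does not hold.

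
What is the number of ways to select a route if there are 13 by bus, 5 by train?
18

Explanation: By the addition principle: 13 + 5 = 18.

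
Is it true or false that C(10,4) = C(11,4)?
LHS = C(10,4) = 210; RHS = C(11,4) = 330. 210 ≠ 330, so the statement does not hold.
Final answer: False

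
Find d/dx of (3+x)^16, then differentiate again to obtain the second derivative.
240(3+x)^14
First derivative: 16(3+x)^{15}. Second derivative: 16·15·(3+x)^{14} = 240(3+x)^{14}.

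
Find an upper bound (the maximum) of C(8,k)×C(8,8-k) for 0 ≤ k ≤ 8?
4,900

Reasoning: C(8,k)·C(8,8-k) = C(8,k)², maximised at the centre k = 4: C(8,4)² = 4,900.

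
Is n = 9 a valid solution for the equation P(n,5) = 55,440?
No

P(9,5) = 9·8·7·6·5 = 15,120, which does not equal 55,440.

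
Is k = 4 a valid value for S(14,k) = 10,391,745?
S(14,4) = 4·S(13,4) + S(13,3) = 4·2,532,530 + 261,625 = 10,391,745, which equals 10,391,745.
Final answer: Yes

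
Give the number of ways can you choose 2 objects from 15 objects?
C(15,2) = 15! / (2! × (15-2)!)
         = 15! / (2! × 13!)
         = 105

Answer: 105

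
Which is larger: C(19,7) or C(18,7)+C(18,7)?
C(18,7)+C(18,7)
C(19,7)=50,388; C(18,7)+C(18,7)=31,824+31,824=63,648.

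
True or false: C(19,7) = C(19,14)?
False
C(19,7) = 50,388 but C(19,14) = 11,628; symmetry gives C(19,7) = C(19,12), not C(19,14).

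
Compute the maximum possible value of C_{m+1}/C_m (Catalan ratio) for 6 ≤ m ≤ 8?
C_{m+1}/C_m = 2(2m+1)/(m+2), which increases with m. Maximum at m = 8: 2·17/10 = 17/5.
Final answer: 17/5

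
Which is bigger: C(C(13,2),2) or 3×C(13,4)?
C(C(13,2),2)
C(C(13,2),2)=3,003, 3×C(13,4)=2,145.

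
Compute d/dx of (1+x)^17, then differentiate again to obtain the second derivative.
272(1+x)^15

Reasoning: First derivative: 17(1+x)^{16}. Second derivative: 17·16·(1+x)^{15} = 272(1+x)^{15}.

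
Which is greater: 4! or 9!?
9!

Explanation: 4!=24, 9!=362,880. 9! > 4!.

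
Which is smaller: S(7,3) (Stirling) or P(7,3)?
P(7,3)

Solution: S(7,3) = 3·S(6,3) + S(6,2) = 3·90 + 31 = 301; P(7,3) = 210.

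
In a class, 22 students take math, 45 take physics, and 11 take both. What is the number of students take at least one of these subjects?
|A∪B| = |A|+|B|-|A∩B| = 22+45-11 = 56.

Answer: 56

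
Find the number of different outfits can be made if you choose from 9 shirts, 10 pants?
90
By the multiplication principle: 9 × 10 = 90.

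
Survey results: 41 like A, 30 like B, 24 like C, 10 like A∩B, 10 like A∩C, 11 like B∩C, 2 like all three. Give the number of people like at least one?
|A∪B∪C| = 41+30+24-10-10-11+2 = 66.
Final answer: 66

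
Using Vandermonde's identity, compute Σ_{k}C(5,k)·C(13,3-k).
816

Working:
= C(5+13,3) = C(18,3) = 816.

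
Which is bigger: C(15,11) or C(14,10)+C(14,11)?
Equal

Solution: By Pascal's identity: C(15,11) = C(14,10)+C(14,11) = 1,365. Equal.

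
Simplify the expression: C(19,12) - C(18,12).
31,824

C(19,12) - C(18,12) = C(18,11) = 31,824.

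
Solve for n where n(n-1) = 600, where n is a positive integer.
25

n² − n − 600 = 0, so n = (1 ± √(1 + 4·600))/2 = (1 ± √2,401)/2 = (1 ± 49)/2, i.e. n = 25 or n = -24. Taking the positive root, n = 25 (check: 25×24 = 600).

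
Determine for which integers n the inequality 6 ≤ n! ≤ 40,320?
3, 4, 5, 6, 7, 8

Explanation: n! is strictly increasing; 3! = 6 and 8! = 40,320, so valid n = 3, 4, 5, 6, 7, 8.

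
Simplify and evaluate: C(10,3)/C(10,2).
8/3

Solution: C(n,k+1)/C(n,k) = (n−k)/(k+1). Here (10−2)/(2+1) = 8/3 = 8/3.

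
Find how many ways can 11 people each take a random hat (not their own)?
14,684,570
Using D(n) = (n-1)[D(n-1) + D(n-2)]:
D(11) = (11-1) × [D(10) + D(9)]
      = 10 × [1334961 + 133496]
      = 10 × 1468457
      = 14,684,570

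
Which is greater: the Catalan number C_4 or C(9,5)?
C(9,5)

Reasoning: C_4 = C(8,4)/(4+1) = 70/5 = 14; C(9,5) = 126.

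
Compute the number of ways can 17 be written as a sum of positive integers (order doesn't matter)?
297

Reasoning: Pentagonal recurrence p(n) = p(n−1) + p(n−2) − p(n−5) − p(n−7) + …: p(17) = p(16) + p(15) − p(12) − p(10) + p(5) + p(2) = 231 + 176 − 77 − 42 + 7 + 2 = 297.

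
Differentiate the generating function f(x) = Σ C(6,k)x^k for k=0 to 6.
Term-by-term differentiation gives Σ k·C(6,k)x^{k-1} for k=1 to 6.
Final answer: Σ k·C(6,k)x^(k-1) for k=1 to 6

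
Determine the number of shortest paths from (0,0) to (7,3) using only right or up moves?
120

Explanation: Choose 7 rights from 10 moves: C(10,7) = 120.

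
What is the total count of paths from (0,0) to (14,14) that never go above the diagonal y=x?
Counted by the Catalan number C_14: C_14 = C(28,14)/(14+1) = 40,116,600/15 = 2,674,440.
Final answer: 2,674,440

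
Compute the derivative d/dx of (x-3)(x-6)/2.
d/dx[(x-3)(x-6)] = (x-6) + (x-3) = 2x - 9. Dividing by 2 gives (2x - 9)/2.
Final answer: (2x - 9)/2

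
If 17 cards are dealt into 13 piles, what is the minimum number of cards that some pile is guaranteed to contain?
2

Working:
Pigeonhole: ⌈17/13⌉ = 2.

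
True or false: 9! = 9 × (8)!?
True

Explanation: By definition n! = n × (n-1)!, so 9! = 9 × 8!.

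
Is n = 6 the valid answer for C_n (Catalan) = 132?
Yes

Solution: C_6 = C(12,6)/(6+1) = 924/7 = 132, which equals 132.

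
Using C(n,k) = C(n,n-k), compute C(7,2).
21

C(7,2) = C(7,5) = 21.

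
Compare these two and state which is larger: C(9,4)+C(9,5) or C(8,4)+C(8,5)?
First=252, Second=126.
Final answer: C(9,4)+C(9,5)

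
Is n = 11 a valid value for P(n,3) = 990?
P(11,3) = 11·10·9 = 990, which equals 990.
Final answer: Yes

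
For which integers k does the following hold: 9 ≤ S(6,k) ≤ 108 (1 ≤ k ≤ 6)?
S(6,1)=1; S(6,2)=31; S(6,3)=90; S(6,4)=65; S(6,5)=15; S(6,6)=1. So valid k = 2, 3, 4, 5.

Answer: 2, 3, 4, 5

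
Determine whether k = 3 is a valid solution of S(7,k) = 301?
Yes

Working:
S(7,3) = 3·S(6,3) + S(6,2) = 3·90 + 31 = 301, which equals 301.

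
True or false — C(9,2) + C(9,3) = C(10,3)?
True

Pascal's identity: LHS = 36 + 84 = 120; RHS = C(10,3) = 120. Both sides agree, so the statement holds.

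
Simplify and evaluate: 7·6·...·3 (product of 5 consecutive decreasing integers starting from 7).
2,520

Reasoning: This is P(7,5) = 7!/(2)! = 2,520.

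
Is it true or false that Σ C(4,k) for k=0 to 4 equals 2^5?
False

Binomial theorem: Σ C(4,k) = (1+1)^4 = 2^4 = 16; RHS 2^5 = 32.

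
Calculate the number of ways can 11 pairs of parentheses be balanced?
58,786

Working:
Using the Catalan number formula: C_n = C(2n, n) / (n+1)
C_11 = C(22, 11) / (11+1)
     = 705432 / 12
     = 58,786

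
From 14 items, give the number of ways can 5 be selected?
2,002

C(14,5) = 14! / (5! × (14-5)!)
         = 14! / (5! × 9!)
         = 2,002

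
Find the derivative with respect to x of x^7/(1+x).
(7x^6(1+x) - x^7)/(1+x)²

Quotient rule: [7x^{6}(1+x) - x^7]/(1+x)².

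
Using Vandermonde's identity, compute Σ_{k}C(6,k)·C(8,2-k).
91
= C(6+8,2) = C(14,2) = 91.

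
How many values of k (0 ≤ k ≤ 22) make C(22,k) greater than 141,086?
9

Row 22 is unimodal and symmetric about k=22/2. C(22,6)=74,613 ≤ 141,086; C(22,7)=170,544 > 141,086; by symmetry C(22,k) > 141,086 for k = 7..15. That's 15 - 7 + 1 = 9 values.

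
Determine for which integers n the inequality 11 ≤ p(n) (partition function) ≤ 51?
6, 7, 8, 9, 10

Tabulating p(n) via p(n) = p(n−1) + p(n−2) − p(n−5) − p(n−7) + …: p(5)=7; p(6)=11; p(7)=15; p(8)=22; p(9)=30; p(10)=42; p(11)=56. So valid n = 6, 7, 8, 9, 10.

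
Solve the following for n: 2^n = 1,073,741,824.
30

Reasoning: 1,073,741,824 = 1,024 × 1,024 × 1,024 = 2^10 × 2^10 × 2^10 = 2^30, so n = 30.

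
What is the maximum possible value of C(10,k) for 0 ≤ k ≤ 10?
252
Maximum at k = 5: C(10,5) = 252.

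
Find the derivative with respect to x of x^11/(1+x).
(11x^10(1+x) - x^11)/(1+x)²

Reasoning: Quotient rule: [11x^{10}(1+x) - x^11]/(1+x)².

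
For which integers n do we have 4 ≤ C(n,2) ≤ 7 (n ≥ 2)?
4

Solution: C(3,2)=3; C(4,2)=6; C(5,2)=10. So valid n = 4.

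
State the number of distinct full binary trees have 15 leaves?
2,674,440

Working:
Using the Catalan number formula: C_n = C(2n, n) / (n+1)
C_14 = C(28, 14) / (14+1)
     = 40116600 / 15
     = 2,674,440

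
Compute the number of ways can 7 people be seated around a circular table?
Circular arrangements: (7-1)! = 720.

Answer: 720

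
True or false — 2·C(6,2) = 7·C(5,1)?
False

Solution: Absorption identity k·C(n,k) = n·C(n-1,k-1). LHS = 2·15 = 30; RHS = 7·5 = 35.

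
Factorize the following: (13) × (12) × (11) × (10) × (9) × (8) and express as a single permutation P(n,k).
P(13,6) = 13!/(7)!
Product of 6 consecutive descending integers starting at 13: P(13,6) = 13!/7! = 1,235,520.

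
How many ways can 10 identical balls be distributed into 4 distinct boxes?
286

C(10+4-1, 4-1) = C(13, 3) = 286.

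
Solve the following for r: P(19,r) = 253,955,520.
7

Explanation: P(19,r) = 19·18·…·(19−r+1), a product of r factors. Multiplying down from 19: 19 = 19; 19·18 = 342; 19·18·17 = 5,814; 19·18·17·16 = 93,024; 19·18·17·16·15 = 1,395,360; 19·18·17·16·15·14 = 19,535,040; 19·18·17·16·15·14·13 = 253,955,520 ✓ (7 factors). So r = 7.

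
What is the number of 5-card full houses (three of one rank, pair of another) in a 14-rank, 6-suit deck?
54,600

Working:
Triple rank: 14. Triple suits: C(6,3)=20. Pair rank: 13. Pair suits: C(6,2)=15. Total: 54,600.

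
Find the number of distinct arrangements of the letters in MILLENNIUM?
Word has 10 letters (M=2, I=2, L=2, E=1, N=2, U=1). Arrangements: 10!/Π(k!) = 226,800.
Final answer: 226,800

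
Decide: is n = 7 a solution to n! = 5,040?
Yes

Working:
7! = 7·6! = 7·720 = 5,040, which equals 5,040.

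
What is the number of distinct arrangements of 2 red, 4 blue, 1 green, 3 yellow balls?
Multinomial: 10!/(2! × 4! × 1! × 3!) = 12,600.

Answer: 12,600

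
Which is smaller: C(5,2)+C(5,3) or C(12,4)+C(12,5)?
C(5,2)+C(5,3)
First=20, Second=1,287.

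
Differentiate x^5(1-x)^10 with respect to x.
5x^4(1-x)^10 - 10x^5(1-x)^9

Reasoning: Product rule: 5x^{4}(1-x)^{10} + x^5·(-10)(1-x)^{9}.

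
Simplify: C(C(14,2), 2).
C(14,2) = 91, then C(91, 2) = 4,095.

Answer: 4,095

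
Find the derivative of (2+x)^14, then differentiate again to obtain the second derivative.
182(2+x)^12

First derivative: 14(2+x)^{13}. Second derivative: 14·13·(2+x)^{12} = 182(2+x)^{12}.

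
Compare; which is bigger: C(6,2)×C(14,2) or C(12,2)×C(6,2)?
C(6,2)×C(14,2)

Reasoning: C(6,2)×C(14,2)=1,365, C(12,2)×C(6,2)=990.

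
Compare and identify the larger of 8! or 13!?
13!

Solution: 8!=40,320, 13!=6,227,020,800. 13! > 8!.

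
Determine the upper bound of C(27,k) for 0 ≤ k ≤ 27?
20,058,300

Working:
Maximum at k = 13 or k = 14: C(27,13) = 20,058,300.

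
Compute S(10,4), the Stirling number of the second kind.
34,105

Reasoning: Using the Stirling recurrence: S(n,k) = k·S(n-1,k) + S(n-1,k-1)
S(10,4) = 4·S(9,4) + S(9,3)
         = 4·7770 + 3025
         = 31080 + 3025
         = 34,105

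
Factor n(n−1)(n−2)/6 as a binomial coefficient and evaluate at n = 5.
n(n−1)(n−2)/6 = n!/(3!(n−3)!) = C(n,3). At n = 5: C(5,3) = 10.

Answer: C(n,3); C(5,3) = 10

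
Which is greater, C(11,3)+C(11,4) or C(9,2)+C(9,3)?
C(11,3)+C(11,4)

Reasoning: First=495, Second=120.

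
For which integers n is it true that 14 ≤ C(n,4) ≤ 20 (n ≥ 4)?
6

Explanation: C(5,4)=5; C(6,4)=15; C(7,4)=35. So valid n = 6.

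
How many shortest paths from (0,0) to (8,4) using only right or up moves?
495

Solution: Choose 8 rights from 12 moves: C(12,8) = 495.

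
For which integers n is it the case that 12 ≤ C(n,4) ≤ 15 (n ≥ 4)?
C(5,4)=5; C(6,4)=15; C(7,4)=35. So valid n = 6.

Answer: 6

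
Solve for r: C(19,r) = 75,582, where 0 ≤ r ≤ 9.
C(19,r) is increasing for 0 ≤ r ≤ 9. Stepping up (C(19,r+1) = C(19,r)·(19−r)/(r+1)): C(19,1) = 19, C(19,2) = 171, C(19,3) = 969, C(19,4) = 3,876, C(19,5) = 11,628, C(19,6) = 27,132, C(19,7) = 50,388, C(19,8) = 75,582 ✓. So r = 8.

Answer: 8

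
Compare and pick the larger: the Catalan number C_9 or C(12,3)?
C_9

Working:
C_9 = C(18,9)/(9+1) = 48,620/10 = 4,862; C(12,3) = 220.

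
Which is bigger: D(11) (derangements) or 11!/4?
D(11)
D(11) = (11-1)·[D(10) + D(9)] = 10·[1,334,961 + 133,496] = 14,684,570; 11!/4 = 39,916,800/4 = 9,979,200.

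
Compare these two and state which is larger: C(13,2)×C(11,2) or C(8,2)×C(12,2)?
C(13,2)×C(11,2)

C(13,2)×C(11,2)=4,290, C(8,2)×C(12,2)=1,848.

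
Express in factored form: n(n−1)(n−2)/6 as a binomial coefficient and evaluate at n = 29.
n(n−1)(n−2)/6 = n!/(3!(n−3)!) = C(n,3). At n = 29: C(29,3) = 3,654.
Final answer: C(n,3); C(29,3) = 3,654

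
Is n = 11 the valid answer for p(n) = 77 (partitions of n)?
No

Reasoning: Pentagonal recurrence p(n) = p(n−1) + p(n−2) − p(n−5) − p(n−7) + …: p(11) = p(10) + p(9) − p(6) − p(4) = 42 + 30 − 11 − 5 = 56, which does not equal 77.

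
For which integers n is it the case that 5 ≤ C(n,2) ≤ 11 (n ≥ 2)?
4, 5

Reasoning: C(3,2)=3; C(4,2)=6; C(5,2)=10; C(6,2)=15. So valid n = 4, 5.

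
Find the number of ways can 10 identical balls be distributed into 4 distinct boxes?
286

Explanation: C(10+4-1, 4-1) = C(13, 3) = 286.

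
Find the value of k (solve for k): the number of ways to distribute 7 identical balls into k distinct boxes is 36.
3

Stars and bars: the count is C(7+k−1, k−1), increasing in k. k=2: C(8,1) = 8, k=3: C(9,2) = 36 ✓. So k = 3.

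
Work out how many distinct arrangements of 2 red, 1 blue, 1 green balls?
12

Reasoning: Multinomial: 4!/(2! × 1! × 1!) = 12.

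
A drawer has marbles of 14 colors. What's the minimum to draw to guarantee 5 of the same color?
57

Worst case: 4 of each = 56. One more: 57.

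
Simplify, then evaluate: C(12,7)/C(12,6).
C(n,k+1)/C(n,k) = (n−k)/(k+1). Here (12−6)/(6+1) = 6/7 = 6/7.
Final answer: 6/7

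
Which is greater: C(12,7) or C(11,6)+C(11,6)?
C(12,7)=792; C(11,6)+C(11,6)=462+462=924.
Final answer: C(11,6)+C(11,6)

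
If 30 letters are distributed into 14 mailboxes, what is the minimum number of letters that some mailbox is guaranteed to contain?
3

Reasoning: Pigeonhole: ⌈30/14⌉ = 3.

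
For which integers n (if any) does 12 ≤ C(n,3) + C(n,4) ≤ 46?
C(4,3)+C(4,4)=5; C(5,3)+C(5,4)=15; C(6,3)+C(6,4)=35; C(7,3)+C(7,4)=70. So valid n = 5, 6.
Final answer: 5, 6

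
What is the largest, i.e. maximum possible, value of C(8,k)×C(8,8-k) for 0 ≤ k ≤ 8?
C(8,k)·C(8,8-k) = C(8,k)², maximised at the centre k = 4: C(8,4)² = 4,900.
Final answer: 4,900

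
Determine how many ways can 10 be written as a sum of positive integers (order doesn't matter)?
42

Pentagonal recurrence p(n) = p(n−1) + p(n−2) − p(n−5) − p(n−7) + …: p(10) = p(9) + p(8) − p(5) − p(3) = 30 + 22 − 7 − 3 = 42.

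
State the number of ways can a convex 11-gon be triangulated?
4,862
Using the Catalan number formula: C_n = C(2n, n) / (n+1)
C_9 = C(18, 9) / (9+1)
     = 48620 / 10
     = 4,862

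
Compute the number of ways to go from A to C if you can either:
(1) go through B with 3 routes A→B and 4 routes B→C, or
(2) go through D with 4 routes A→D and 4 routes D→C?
28
Route via B: 3×4=12. Route via D: 4×4=16. Total: 28.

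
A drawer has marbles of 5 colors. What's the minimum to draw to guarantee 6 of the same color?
26

Explanation: Worst case: 5 of each = 25. One more: 26.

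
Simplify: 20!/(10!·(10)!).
184,756
This is C(20,10) = 184,756.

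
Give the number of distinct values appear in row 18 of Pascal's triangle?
10

Reasoning: Row 18 has entries C(18,0)..C(18,18); by symmetry C(18,k)=C(18,18-k), giving 10 distinct values.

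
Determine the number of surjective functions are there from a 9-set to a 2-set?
510
Onto functions = 2! × S(9,2)
First compute S(9,2) via recurrence:
Using the Stirling recurrence: S(n,k) = k·S(n-1,k) + S(n-1,k-1)
S(9,2) = 2·S(8,2) + S(8,1)
         = 2·127 + 1
         = 254 + 1
         = 255
Then: 2 × 255 = 510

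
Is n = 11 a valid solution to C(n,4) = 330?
Yes

Explanation: C(11,4) = 11·10·9·8/4! = 7,920/24 = 330, which equals 330.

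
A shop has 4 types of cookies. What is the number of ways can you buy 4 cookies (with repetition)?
35

Explanation: Stars and bars: C(4+4-1, 4) = C(7, 4) = 35.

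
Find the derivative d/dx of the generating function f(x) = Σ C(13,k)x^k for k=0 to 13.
Σ k·C(13,k)x^(k-1) for k=1 to 13

Solution: Term-by-term differentiation gives Σ k·C(13,k)x^{k-1} for k=1 to 13.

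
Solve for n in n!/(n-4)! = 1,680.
8

Reasoning: n!/(n-4)! = n×(n-1)×(n-2)×(n-3), a product of 4 consecutive integers ≈ (n−1.5)^4. 1,680^(1/4) + 1.5 ≈ 7.9; check n = 8: 8×7×6×5 = 1,680 ✓. So n = 8.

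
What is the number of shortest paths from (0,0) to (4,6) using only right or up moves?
210

Working:
Choose 4 rights from 10 moves: C(10,4) = 210.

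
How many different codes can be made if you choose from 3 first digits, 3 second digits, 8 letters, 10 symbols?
720
By the multiplication principle: 3 × 3 × 8 × 10 = 720.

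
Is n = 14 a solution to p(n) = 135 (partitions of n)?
Yes

Solution: Pentagonal recurrence p(n) = p(n−1) + p(n−2) − p(n−5) − p(n−7) + …: p(14) = p(13) + p(12) − p(9) − p(7) + p(2) = 101 + 77 − 30 − 15 + 2 = 135, which equals 135.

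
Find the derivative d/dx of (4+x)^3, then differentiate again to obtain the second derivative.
6(4+x)^1
First derivative: 3(4+x)^{2}. Second derivative: 3·2·(4+x)^{1} = 6(4+x)^{1}.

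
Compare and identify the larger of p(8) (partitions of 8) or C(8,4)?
C(8,4)

Solution: Pentagonal recurrence p(n) = p(n−1) + p(n−2) − p(n−5) − p(n−7) + …: p(8) = p(7) + p(6) − p(3) − p(1) = 15 + 11 − 3 − 1 = 22; C(8,4) = 70.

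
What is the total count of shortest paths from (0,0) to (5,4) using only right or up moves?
126

Reasoning: Choose 5 rights from 9 moves: C(9,5) = 126.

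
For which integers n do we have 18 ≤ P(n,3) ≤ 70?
4, 5

Working:
P(3,3)=6; P(4,3)=24; P(5,3)=60; P(6,3)=120. So valid n = 4, 5.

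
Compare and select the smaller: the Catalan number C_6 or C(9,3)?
C(9,3)

Reasoning: C_6 = C(12,6)/(6+1) = 924/7 = 132; C(9,3) = 84.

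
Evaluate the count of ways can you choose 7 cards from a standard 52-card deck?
C(52,7) = 133,784,560.

Answer: 133,784,560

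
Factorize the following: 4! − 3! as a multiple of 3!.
3 × 3! = 18

Working:
4! − 3! = 4·3! − 3! = (4 − 1)·3! = 3 × 3! = 18.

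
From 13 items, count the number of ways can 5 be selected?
1,287

Working:
C(13,5) = 13! / (5! × (13-5)!)
         = 13! / (5! × 8!)
         = 1,287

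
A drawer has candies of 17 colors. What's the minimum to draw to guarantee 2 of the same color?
18

Worst case: 1 of each = 17. One more: 18.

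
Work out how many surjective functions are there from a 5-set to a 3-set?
150
Onto functions = 3! × S(5,3)
First compute S(5,3) via recurrence:
Using the Stirling recurrence: S(n,k) = k·S(n-1,k) + S(n-1,k-1)
S(5,3) = 3·S(4,3) + S(4,2)
         = 3·6 + 7
         = 18 + 7
         = 25
Then: 6 × 25 = 150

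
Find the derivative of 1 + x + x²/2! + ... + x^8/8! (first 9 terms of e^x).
1 + x + x²/2! + ... + x^7/7!

Working:
Differentiating term by term gives the first 8 terms of e^x.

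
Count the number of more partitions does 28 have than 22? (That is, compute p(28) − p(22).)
2,716

Pentagonal recurrence p(n) = p(n−1) + p(n−2) − p(n−5) − p(n−7) + …: p(28) = p(27) + p(26) − p(23) − p(21) + p(16) + p(13) − p(6) − p(2) = 3,010 + 2,436 − 1,255 − 792 + 231 + 101 − 11 − 2 = 3,718.
p(22) = p(21) + p(20) − p(17) − p(15) + p(10) + p(7) − p(0) = 792 + 627 − 297 − 176 + 42 + 15 − 1 = 1,002.
Difference = 3,718 − 1,002 = 2,716.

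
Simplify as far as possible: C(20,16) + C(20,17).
5,985

By Pascal's identity: C(21,17) = 5,985.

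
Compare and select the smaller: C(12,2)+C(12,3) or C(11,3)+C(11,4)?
C(12,2)+C(12,3)

Explanation: First=286, Second=495.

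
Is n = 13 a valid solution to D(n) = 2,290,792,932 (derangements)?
Yes

Working:
D(13) = (13-1)·[D(12) + D(11)] = 12·[176,214,841 + 14,684,570] = 2,290,792,932, which equals 2,290,792,932.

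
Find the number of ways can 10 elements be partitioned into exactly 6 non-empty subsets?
22,827

Solution: This equals S(10,6), the Stirling number of the 2nd kind.
Using the Stirling recurrence: S(n,k) = k·S(n-1,k) + S(n-1,k-1)
S(10,6) = 6·S(9,6) + S(9,5)
         = 6·2646 + 6951
         = 15876 + 6951
         = 22,827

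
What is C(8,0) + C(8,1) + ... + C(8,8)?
256

Sum of binomial coefficients = 2^8 = 256.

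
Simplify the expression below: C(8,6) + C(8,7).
36

By Pascal's identity: C(9,7) = 36.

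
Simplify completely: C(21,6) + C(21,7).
170,544

Reasoning: By Pascal's identity: C(22,7) = 170,544.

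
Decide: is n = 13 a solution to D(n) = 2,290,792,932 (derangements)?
Yes

Reasoning: D(13) = (13-1)·[D(12) + D(11)] = 12·[176,214,841 + 14,684,570] = 2,290,792,932, which equals 2,290,792,932.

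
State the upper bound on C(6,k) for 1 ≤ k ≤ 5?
20
C(6,k) is maximised at the centre of the row: C(6,3) = 20.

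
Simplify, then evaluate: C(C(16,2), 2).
7,140

C(16,2) = 120, then C(120, 2) = 7,140.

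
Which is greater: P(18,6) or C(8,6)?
P(18,6)

Solution: P(18,6)=13,366,080, C(8,6)=28.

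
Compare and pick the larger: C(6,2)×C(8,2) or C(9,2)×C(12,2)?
C(9,2)×C(12,2)

C(6,2)×C(8,2)=420, C(9,2)×C(12,2)=2,376.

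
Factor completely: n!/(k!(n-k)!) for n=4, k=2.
C(4,2) = 6

Explanation: This is the binomial coefficient C(4,2) = 6.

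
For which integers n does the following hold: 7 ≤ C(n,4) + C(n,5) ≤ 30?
C(5,4)+C(5,5)=6; C(6,4)+C(6,5)=21; C(7,4)+C(7,5)=56. So valid n = 6.
Final answer: 6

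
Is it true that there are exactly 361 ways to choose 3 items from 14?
C(14,3) = 364 ≠ 361.

Answer: False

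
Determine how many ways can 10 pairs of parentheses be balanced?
16,796

Working:
Using the Catalan number formula: C_n = C(2n, n) / (n+1)
C_10 = C(20, 10) / (10+1)
     = 184756 / 11
     = 16,796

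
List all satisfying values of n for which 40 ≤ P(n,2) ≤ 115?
P(6,2)=30; P(7,2)=42; P(8,2)=56; P(9,2)=72; P(10,2)=90; P(11,2)=110; P(12,2)=132. So valid n = 7, 8, 9, 10, 11.

Answer: 7, 8, 9, 10, 11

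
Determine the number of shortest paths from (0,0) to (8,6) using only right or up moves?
3,003

Explanation: Choose 8 rights from 14 moves: C(14,8) = 3,003.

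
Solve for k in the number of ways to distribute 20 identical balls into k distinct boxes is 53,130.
6

Reasoning: Stars and bars: the count is C(20+k−1, k−1), increasing in k. k=4: C(23,3) = 1,771, k=5: C(24,4) = 10,626, k=6: C(25,5) = 53,130 ✓. So k = 6.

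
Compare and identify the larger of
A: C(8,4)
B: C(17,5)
B

A=C(8,4)=70, B=C(17,5)=6,188.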